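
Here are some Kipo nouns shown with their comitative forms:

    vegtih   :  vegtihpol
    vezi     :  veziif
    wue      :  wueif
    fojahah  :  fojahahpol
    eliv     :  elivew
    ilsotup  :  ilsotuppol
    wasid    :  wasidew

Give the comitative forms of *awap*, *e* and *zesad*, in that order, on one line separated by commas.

awappol, eif, zesadew

The alternation tracks the final sound of the stem — -pol when the stem ends in a voiceless consonant (*vegtih*, *fojahah*, *ilsotup*); -ew when the stem ends in a voiced consonant (*eliv*, *wasid*); -if when the stem ends in a vowel (*vezi*, *wue*).
*awap*: final sound = /p/, a voiceless consonant → -pol → *awappol*.
*e* — final sound /e/ (a vowel) → -if → *eif*.
The final sound of *zesad* is /d/, which is a voiced consonant, so the suffix is -ew, giving *zesadew*.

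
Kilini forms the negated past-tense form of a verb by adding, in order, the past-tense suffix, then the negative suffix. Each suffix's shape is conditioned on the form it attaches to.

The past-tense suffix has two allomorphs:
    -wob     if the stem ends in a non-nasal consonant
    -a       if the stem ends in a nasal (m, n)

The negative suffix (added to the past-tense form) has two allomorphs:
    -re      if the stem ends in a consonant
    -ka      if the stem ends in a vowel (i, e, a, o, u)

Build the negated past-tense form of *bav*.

bavwobre

*bav*: final consonant = /v/, non-nasal → -wob → *bavwob*.
Since the final sound of the past-tense form *bavwob* is /b/ (a consonant), it takes -re, giving *bavwobre*.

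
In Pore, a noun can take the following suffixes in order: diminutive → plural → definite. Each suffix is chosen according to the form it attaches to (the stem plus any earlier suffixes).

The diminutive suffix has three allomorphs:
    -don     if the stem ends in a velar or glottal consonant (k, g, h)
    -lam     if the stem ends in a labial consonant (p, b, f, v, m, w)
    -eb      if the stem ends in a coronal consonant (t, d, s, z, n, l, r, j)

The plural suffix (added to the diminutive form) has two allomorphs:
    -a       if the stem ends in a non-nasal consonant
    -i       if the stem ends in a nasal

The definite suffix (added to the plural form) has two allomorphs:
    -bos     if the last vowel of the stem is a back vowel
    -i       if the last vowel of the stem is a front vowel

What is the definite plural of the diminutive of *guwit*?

guwitebabos

*guwit* — final consonant /t/ (coronal) → -eb → *guwiteb*.
Since the final consonant of the diminutive form *guwiteb* is /b/ (non-nasal), it takes -a, giving *guwiteba*.
The last vowel of the plural form *guwiteba* is /a/, which is a back vowel, so the definite suffix is -bos, giving *guwitebabos*.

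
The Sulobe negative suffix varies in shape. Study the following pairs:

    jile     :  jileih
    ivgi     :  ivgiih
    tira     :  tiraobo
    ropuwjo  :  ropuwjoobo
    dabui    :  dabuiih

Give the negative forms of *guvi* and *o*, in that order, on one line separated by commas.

The alternation tracks the last vowel of the stem — -ih when the last vowel of the stem is a front vowel (*jile*, *ivgi*, *dabui*); -obo when the last vowel of the stem is a back vowel (*tira*, *ropuwjo*).
*guvi*: last vowel = /i/, a front vowel → -ih → *guviih*.
The last vowel of *o* is /o/, which is a back vowel, so the suffix is -obo, giving *oobo*.

guviih, oobo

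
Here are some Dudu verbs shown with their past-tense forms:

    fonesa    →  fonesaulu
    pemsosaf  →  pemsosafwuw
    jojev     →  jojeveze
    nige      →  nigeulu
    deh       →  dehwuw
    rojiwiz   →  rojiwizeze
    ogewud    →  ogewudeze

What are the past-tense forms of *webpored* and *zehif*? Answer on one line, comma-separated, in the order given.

The pattern is voicing of the final sound: -wuw when the stem ends in a voiceless consonant (*pemsosaf*, *deh*); -eze when the stem ends in a voiced consonant (*jojev*, *rojiwiz*, *ogewud*); -ulu when the stem ends in a vowel (*fonesa*, *nige*).
*webpored*: final sound = /d/, a voiced consonant → -eze → *webporedeze*.
The final sound of *zehif* is /f/, which is a voiceless consonant, so the suffix is -wuw, giving *zehifwuw*.

webporedeze, zehifwuw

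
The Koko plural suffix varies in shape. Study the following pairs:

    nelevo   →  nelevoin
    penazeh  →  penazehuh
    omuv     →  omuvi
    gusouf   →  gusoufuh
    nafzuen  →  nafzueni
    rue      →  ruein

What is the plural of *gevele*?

Looking at the final sound of each stem: -uh when the stem ends in a voiceless consonant (*penazeh*, *gusouf*); -i when the stem ends in a voiced consonant (*omuv*, *nafzuen*); -in when the stem ends in a vowel (*nelevo*, *rue*).
The final sound of *gevele* is /e/, which is a vowel, so the suffix is -in, giving *gevelein*.

gevelein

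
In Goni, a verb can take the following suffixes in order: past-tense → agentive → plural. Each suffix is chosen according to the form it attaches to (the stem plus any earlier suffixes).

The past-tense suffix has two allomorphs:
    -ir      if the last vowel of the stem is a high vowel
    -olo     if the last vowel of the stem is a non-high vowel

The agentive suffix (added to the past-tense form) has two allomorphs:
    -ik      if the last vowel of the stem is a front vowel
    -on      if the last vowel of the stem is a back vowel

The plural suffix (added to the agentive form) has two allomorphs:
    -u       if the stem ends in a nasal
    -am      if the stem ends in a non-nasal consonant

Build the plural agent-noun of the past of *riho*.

The last vowel of *riho* is /o/, which is a non-high vowel, so the past-tense suffix is -olo, giving *rihoolo*.
Since the last vowel of the past-tense form *rihoolo* is /o/ (a back vowel), it takes -on, giving *rihooloon*.
Since the final consonant of the agentive form *rihooloon* is /n/ (a nasal), it takes -u, giving *rihooloonu*.

rihooloonu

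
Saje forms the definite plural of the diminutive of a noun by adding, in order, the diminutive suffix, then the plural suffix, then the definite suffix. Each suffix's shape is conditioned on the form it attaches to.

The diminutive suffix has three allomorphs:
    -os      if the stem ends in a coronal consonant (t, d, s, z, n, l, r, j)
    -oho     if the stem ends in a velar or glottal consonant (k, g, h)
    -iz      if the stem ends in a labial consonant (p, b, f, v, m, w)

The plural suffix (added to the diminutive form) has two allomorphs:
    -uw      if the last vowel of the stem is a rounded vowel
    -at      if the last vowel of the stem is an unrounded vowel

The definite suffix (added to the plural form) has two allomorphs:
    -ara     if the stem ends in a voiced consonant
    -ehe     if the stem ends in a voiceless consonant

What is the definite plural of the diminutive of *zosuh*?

zosuhohouwara

*zosuh*: final consonant = /h/, velar/glottal → -oho → *zosuhoho*.
The diminutive form *zosuhoho*: last vowel = /o/, a rounded vowel → -uw → *zosuhohouw*.
The final consonant of the plural form *zosuhohouw* is /w/, which is voiced, so the definite suffix is -ara, giving *zosuhohouwara*.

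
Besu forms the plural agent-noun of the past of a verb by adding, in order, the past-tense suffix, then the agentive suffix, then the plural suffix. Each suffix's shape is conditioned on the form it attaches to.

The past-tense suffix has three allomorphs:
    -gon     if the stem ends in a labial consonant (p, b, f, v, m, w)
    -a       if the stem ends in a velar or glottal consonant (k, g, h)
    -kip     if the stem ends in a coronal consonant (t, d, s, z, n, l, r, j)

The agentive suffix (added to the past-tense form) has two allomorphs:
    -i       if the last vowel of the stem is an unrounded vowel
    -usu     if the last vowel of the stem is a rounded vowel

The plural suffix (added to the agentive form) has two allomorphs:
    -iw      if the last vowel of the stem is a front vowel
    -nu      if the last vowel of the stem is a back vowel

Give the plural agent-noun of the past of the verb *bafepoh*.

*bafepoh* — final consonant /h/ (velar/glottal) → -a → *bafepoha*.
Since the last vowel of the past-tense form *bafepoha* is /a/ (an unrounded vowel), it takes -i, giving *bafepohai*.
The last vowel of the agentive form *bafepohai* is /i/, which is a front vowel, so the plural suffix is -iw, giving *bafepohaiiw*.

bafepohaiiw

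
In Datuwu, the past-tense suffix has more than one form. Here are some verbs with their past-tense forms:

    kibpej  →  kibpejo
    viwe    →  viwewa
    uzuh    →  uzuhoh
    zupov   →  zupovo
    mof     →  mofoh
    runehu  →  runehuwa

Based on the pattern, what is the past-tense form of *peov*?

The alternation tracks the final sound of the stem — -oh when the stem ends in a voiceless consonant (*uzuh*, *mof*); -o when the stem ends in a voiced consonant (*kibpej*, *zupov*); -wa when the stem ends in a vowel (*viwe*, *runehu*).
*peov* — final sound /v/ (a voiced consonant) → -o → *peovo*.

peovo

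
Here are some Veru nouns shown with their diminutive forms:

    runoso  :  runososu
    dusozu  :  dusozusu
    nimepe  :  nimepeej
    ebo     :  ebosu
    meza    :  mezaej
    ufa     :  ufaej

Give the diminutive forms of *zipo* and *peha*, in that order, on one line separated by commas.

The suffix is conditioned by the last vowel: -su when the last vowel of the stem is a rounded vowel (*runoso*, *dusozu*, *ebo*); -ej when the last vowel of the stem is an unrounded vowel (*nimepe*, *meza*, *ufa*).
*zipo*: last vowel = /o/, a rounded vowel → -su → *ziposu*.
Since the last vowel of *peha* is /a/ (an unrounded vowel), it takes -ej, giving *pehaej*.

ziposu, pehaej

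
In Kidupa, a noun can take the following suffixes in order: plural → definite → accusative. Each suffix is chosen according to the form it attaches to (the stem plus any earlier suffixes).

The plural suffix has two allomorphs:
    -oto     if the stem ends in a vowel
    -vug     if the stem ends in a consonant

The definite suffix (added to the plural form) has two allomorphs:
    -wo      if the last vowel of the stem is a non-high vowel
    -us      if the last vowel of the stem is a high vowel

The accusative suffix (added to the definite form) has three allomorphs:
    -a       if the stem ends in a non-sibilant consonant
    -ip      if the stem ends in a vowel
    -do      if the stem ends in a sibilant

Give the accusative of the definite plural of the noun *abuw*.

abuwvugusdo

Since the final sound of *abuw* is /w/ (a consonant), it takes -vug, giving *abuwvug*.
The plural form *abuwvug* — last vowel /u/ (a high vowel) → -us → *abuwvugus*.
The final sound of the definite form *abuwvugus* is /s/, which is a sibilant, so the accusative suffix is -do, giving *abuwvugusdo*.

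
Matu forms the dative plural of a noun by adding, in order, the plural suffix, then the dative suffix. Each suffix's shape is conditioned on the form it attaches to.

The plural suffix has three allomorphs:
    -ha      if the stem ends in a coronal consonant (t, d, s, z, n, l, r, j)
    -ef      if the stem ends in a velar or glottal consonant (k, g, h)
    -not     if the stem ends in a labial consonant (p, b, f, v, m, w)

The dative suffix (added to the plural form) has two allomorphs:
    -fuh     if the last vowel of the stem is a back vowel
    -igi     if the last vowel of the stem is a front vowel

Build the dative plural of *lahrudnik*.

lahrudnikefigi

*lahrudnik*: final consonant = /k/, velar/glottal → -ef → *lahrudnikef*.
The last vowel of the plural form *lahrudnikef* is /e/, which is a front vowel, so the dative suffix is -igi, giving *lahrudnikefigi*.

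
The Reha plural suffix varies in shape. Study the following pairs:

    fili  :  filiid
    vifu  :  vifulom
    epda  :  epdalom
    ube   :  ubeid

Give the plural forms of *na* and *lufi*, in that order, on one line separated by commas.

nalom, lufiid

Looking at the last vowel of each stem: -id when the last vowel of the stem is a front vowel (*fili*, *ube*); -lom when the last vowel of the stem is a back vowel (*vifu*, *epda*).
*na*: last vowel = /a/, a back vowel → -lom → *nalom*.
The last vowel of *lufi* is /i/, which is a front vowel, so the suffix is -id, giving *lufiid*.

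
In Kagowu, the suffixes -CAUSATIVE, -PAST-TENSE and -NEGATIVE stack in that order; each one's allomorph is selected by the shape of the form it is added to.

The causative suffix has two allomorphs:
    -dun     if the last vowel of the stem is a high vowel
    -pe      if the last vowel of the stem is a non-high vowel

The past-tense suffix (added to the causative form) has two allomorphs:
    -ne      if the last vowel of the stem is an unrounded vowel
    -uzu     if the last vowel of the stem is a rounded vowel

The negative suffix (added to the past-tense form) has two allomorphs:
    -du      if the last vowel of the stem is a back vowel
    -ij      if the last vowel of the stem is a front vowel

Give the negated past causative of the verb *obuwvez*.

obuwvezpeneij

Since the last vowel of *obuwvez* is /e/ (a non-high vowel), it takes -pe, giving *obuwvezpe*.
The causative form *obuwvezpe*: last vowel = /e/, an unrounded vowel → -ne → *obuwvezpene*.
The past-tense form *obuwvezpene* — last vowel /e/ (a front vowel) → -ij → *obuwvezpeneij*.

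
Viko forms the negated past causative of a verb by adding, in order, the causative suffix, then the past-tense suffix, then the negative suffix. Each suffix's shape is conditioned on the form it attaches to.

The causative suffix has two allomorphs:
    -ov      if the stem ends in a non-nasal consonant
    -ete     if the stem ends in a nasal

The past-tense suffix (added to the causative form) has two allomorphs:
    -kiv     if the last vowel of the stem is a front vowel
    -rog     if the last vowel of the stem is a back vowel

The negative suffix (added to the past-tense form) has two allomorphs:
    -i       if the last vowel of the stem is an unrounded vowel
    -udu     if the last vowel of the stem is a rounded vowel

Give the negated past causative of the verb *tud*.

tudovrogudu

Since the final consonant of *tud* is /d/ (non-nasal), it takes -ov, giving *tudov*.
The causative form *tudov*: last vowel = /o/, a back vowel → -rog → *tudovrog*.
The past-tense form *tudovrog*: last vowel = /o/, a rounded vowel → -udu → *tudovrogudu*.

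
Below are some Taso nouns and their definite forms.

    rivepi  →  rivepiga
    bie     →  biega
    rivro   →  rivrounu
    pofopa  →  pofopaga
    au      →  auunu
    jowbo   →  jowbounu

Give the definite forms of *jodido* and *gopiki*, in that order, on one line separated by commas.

jodidounu, gopikiga

The pattern is rounding harmony: -unu when the last vowel of the stem is a rounded vowel (*rivro*, *au*, *jowbo*); -ga when the last vowel of the stem is an unrounded vowel (*rivepi*, *bie*, *pofopa*).
*jodido*: last vowel = /o/, a rounded vowel → -unu → *jodidounu*.
*gopiki*: last vowel = /i/, an unrounded vowel → -ga → *gopikiga*.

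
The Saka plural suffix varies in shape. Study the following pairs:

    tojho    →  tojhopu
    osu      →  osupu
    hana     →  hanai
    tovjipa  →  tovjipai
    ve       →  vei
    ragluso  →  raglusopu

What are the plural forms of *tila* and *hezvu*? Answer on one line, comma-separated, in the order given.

The pattern is rounding harmony: -pu when the last vowel of the stem is a rounded vowel (*tojho*, *osu*, *ragluso*); -i when the last vowel of the stem is an unrounded vowel (*hana*, *tovjipa*, *ve*).
The last vowel of *tila* is /a/, which is an unrounded vowel, so the suffix is -i, giving *tilai*.
*hezvu* — last vowel /u/ (a rounded vowel) → -pu → *hezvupu*.

tilai, hezvupu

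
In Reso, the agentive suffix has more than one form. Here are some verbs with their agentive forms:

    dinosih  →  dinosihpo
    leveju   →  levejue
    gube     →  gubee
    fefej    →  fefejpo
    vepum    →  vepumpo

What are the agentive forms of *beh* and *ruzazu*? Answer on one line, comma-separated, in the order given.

behpo, ruzazue

Looking at the final sound of each stem: -po when the stem ends in a consonant (*dinosih*, *fefej*, *vepum*); -e when the stem ends in a vowel (*leveju*, *gube*).
Since the final sound of *beh* is /h/ (a consonant), it takes -po, giving *behpo*.
Since the final sound of *ruzazu* is /u/ (a vowel), it takes -e, giving *ruzazue*.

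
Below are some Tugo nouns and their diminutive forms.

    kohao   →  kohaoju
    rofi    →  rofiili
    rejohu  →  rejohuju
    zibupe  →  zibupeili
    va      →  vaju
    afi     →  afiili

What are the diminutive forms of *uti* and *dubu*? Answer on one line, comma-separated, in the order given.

utiili, dubuju

The suffix is conditioned by the last vowel: -ili when the last vowel of the stem is a front vowel (*rofi*, *zibupe*, *afi*); -ju when the last vowel of the stem is a back vowel (*kohao*, *rejohu*, *va*).
Since the last vowel of *uti* is /i/ (a front vowel), it takes -ili, giving *utiili*.
*dubu*: last vowel = /u/, a back vowel → -ju → *dubuju*.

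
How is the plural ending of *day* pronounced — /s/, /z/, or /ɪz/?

/z/

The stem *day* ends in a voiced non-sibilant sound.
The plural suffix surfaces as /ɪz/ after sibilants, /s/ after other voiceless consonants, and /z/ after other voiced sounds.
So the plural -s on *day* is pronounced /z/.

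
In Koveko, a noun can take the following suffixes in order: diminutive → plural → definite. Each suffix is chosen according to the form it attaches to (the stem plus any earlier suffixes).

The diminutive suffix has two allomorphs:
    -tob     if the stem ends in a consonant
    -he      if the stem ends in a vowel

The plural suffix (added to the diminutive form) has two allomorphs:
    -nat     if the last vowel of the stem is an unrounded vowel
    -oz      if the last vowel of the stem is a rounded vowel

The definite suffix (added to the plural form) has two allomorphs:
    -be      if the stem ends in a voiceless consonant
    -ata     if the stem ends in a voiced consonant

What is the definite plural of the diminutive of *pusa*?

pusahenatbe

*pusa* — final sound /a/ (a vowel) → -he → *pusahe*.
Since the last vowel of the diminutive form *pusahe* is /e/ (an unrounded vowel), it takes -nat, giving *pusahenat*.
The final consonant of the plural form *pusahenat* is /t/, which is voiceless, so the definite suffix is -be, giving *pusahenatbe*.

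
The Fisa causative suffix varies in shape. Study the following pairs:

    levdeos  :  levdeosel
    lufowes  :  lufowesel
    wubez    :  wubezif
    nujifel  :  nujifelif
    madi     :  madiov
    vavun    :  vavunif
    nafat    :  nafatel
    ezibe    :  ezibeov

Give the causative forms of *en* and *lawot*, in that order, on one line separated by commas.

Looking at the final sound of each stem: -el when the stem ends in a voiceless consonant (*levdeos*, *lufowes*, *nafat*); -if when the stem ends in a voiced consonant (*wubez*, *nujifel*, *vavun*); -ov when the stem ends in a vowel (*madi*, *ezibe*).
The final sound of *en* is /n/, which is a voiced consonant, so the suffix is -if, giving *enif*.
The final sound of *lawot* is /t/, which is a voiceless consonant, so the suffix is -el, giving *lawotel*.

enif, lawotel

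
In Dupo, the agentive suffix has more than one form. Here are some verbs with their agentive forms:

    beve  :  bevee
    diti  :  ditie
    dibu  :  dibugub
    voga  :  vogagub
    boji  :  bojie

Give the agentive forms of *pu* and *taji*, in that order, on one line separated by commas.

Looking at the last vowel of each stem: -e when the last vowel of the stem is a front vowel (*beve*, *diti*, *boji*); -gub when the last vowel of the stem is a back vowel (*dibu*, *voga*).
*pu* — last vowel /u/ (a back vowel) → -gub → *pugub*.
*taji* — last vowel /i/ (a front vowel) → -e → *tajie*.

pugub, tajie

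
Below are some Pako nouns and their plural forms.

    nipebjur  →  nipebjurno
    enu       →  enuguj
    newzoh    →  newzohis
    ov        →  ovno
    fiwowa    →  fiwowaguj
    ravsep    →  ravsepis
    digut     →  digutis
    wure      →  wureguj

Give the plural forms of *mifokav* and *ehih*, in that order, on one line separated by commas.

The suffix is conditioned by the final sound: -is when the stem ends in a voiceless consonant (*newzoh*, *ravsep*, *digut*); -no when the stem ends in a voiced consonant (*nipebjur*, *ov*); -guj when the stem ends in a vowel (*enu*, *fiwowa*, *wure*).
*mifokav* — final sound /v/ (a voiced consonant) → -no → *mifokavno*.
*ehih* — final sound /h/ (a voiceless consonant) → -is → *ehihis*.

mifokavno, ehihis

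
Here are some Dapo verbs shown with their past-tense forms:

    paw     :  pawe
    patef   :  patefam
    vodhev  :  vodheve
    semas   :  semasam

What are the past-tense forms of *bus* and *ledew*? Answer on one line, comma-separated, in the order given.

busam, ledewe

The pattern is voicing of the final consonant: -am when the stem ends in a voiceless consonant (*patef*, *semas*); -e when the stem ends in a voiced consonant (*paw*, *vodhev*).
Since the final consonant of *bus* is /s/ (voiceless), it takes -am, giving *busam*.
*ledew* — final consonant /w/ (voiced) → -e → *ledewe*.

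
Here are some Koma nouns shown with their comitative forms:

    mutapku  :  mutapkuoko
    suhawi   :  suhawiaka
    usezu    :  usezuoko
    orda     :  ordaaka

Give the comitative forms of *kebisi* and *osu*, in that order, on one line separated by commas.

kebisiaka, osuoko

Looking at the last vowel of each stem: -oko when the last vowel of the stem is a rounded vowel (*mutapku*, *usezu*); -aka when the last vowel of the stem is an unrounded vowel (*suhawi*, *orda*).
*kebisi*: last vowel = /i/, an unrounded vowel → -aka → *kebisiaka*.
*osu* — last vowel /u/ (a rounded vowel) → -oko → *osuoko*.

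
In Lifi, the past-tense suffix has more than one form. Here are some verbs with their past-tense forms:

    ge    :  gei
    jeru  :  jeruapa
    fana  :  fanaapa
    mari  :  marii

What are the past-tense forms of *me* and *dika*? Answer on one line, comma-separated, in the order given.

The alternation tracks the last vowel of the stem — -i when the last vowel of the stem is a front vowel (*ge*, *mari*); -apa when the last vowel of the stem is a back vowel (*jeru*, *fana*).
The last vowel of *me* is /e/, which is a front vowel, so the suffix is -i, giving *mei*.
*dika* — last vowel /a/ (a back vowel) → -apa → *dikaapa*.

mei, dikaapa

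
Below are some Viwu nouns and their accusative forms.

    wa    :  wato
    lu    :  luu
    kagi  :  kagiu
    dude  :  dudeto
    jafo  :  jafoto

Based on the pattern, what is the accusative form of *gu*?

The suffix is conditioned by the last vowel: -u when the last vowel of the stem is a high vowel (*lu*, *kagi*); -to when the last vowel of the stem is a non-high vowel (*wa*, *dude*, *jafo*).
Since the last vowel of *gu* is /u/ (a high vowel), it takes -u, giving *guu*.

guu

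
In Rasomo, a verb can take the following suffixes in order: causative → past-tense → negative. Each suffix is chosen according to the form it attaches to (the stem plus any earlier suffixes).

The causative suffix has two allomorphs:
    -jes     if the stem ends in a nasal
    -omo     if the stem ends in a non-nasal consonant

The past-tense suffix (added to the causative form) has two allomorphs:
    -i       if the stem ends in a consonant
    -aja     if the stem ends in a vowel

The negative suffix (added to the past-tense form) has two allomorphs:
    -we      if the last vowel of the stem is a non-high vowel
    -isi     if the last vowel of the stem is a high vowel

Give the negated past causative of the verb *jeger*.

The final consonant of *jeger* is /r/, which is non-nasal, so the causative suffix is -omo, giving *jegeromo*.
The causative form *jegeromo*: final sound = /o/, a vowel → -aja → *jegeromoaja*.
The past-tense form *jegeromoaja*: last vowel = /a/, a non-high vowel → -we → *jegeromoajawe*.

jegeromoajawe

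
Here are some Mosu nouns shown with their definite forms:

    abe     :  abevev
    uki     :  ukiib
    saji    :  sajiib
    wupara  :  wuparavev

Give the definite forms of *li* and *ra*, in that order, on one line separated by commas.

liib, ravev

The alternation tracks the last vowel of the stem — -ib when the last vowel of the stem is a high vowel (*uki*, *saji*); -vev when the last vowel of the stem is a non-high vowel (*abe*, *wupara*).
The last vowel of *li* is /i/, which is a high vowel, so the suffix is -ib, giving *liib*.
*ra* — last vowel /a/ (a non-high vowel) → -vev → *ravev*.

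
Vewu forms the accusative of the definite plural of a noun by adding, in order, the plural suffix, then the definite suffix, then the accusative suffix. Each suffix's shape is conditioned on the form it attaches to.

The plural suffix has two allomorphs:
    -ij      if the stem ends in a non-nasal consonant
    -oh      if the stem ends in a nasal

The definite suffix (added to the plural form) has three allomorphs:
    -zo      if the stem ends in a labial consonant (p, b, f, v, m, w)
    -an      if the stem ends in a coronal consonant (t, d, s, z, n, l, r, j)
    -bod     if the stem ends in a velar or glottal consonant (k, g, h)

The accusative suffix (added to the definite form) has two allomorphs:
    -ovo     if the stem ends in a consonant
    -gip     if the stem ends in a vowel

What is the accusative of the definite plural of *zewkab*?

The final consonant of *zewkab* is /b/, which is non-nasal, so the plural suffix is -ij, giving *zewkabij*.
The final consonant of the plural form *zewkabij* is /j/, which is coronal, so the definite suffix is -an, giving *zewkabijan*.
The definite form *zewkabijan*: final sound = /n/, a consonant → -ovo → *zewkabijanovo*.

zewkabijanovo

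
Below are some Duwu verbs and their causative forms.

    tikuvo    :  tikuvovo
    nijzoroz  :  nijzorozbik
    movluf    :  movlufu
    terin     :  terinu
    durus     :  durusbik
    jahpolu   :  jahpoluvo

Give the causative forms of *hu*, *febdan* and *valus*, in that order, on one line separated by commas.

huvo, febdanu, valusbik

The suffix is conditioned by the final sound: -bik when the stem ends in a sibilant (*nijzoroz*, *durus*); -u when the stem ends in a non-sibilant consonant (*movluf*, *terin*); -vo when the stem ends in a vowel (*tikuvo*, *jahpolu*).
*hu*: final sound = /u/, a vowel → -vo → *huvo*.
*febdan* — final sound /n/ (a non-sibilant consonant) → -u → *febdanu*.
The final sound of *valus* is /s/, which is a sibilant, so the suffix is -bik, giving *valusbik*.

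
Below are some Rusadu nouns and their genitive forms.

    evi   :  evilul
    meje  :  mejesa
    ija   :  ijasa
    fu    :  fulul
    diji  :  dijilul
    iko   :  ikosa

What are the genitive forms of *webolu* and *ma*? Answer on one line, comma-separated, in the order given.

webolulul, masa

The suffix is conditioned by the last vowel: -lul when the last vowel of the stem is a high vowel (*evi*, *fu*, *diji*); -sa when the last vowel of the stem is a non-high vowel (*meje*, *ija*, *iko*).
*webolu* — last vowel /u/ (a high vowel) → -lul → *webolulul*.
*ma* — last vowel /a/ (a non-high vowel) → -sa → *masa*.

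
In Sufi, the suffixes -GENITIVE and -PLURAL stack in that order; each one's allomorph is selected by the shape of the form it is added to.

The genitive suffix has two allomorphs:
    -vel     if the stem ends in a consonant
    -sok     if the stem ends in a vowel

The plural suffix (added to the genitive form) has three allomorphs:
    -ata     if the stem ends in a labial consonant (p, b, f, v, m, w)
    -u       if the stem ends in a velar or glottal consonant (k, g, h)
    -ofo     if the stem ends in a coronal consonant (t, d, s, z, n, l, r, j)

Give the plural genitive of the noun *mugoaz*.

*mugoaz*: final sound = /z/, a consonant → -vel → *mugoazvel*.
The genitive form *mugoazvel*: final consonant = /l/, coronal → -ofo → *mugoazvelofo*.

mugoazvelofo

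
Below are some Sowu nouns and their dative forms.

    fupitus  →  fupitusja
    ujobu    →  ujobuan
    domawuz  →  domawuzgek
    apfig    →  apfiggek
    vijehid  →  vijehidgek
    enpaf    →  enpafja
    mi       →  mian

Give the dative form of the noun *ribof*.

ribofja

The suffix is conditioned by the final sound: -ja when the stem ends in a voiceless consonant (*fupitus*, *enpaf*); -gek when the stem ends in a voiced consonant (*domawuz*, *apfig*, *vijehid*); -an when the stem ends in a vowel (*ujobu*, *mi*).
*ribof* — final sound /f/ (a voiceless consonant) → -ja → *ribofja*.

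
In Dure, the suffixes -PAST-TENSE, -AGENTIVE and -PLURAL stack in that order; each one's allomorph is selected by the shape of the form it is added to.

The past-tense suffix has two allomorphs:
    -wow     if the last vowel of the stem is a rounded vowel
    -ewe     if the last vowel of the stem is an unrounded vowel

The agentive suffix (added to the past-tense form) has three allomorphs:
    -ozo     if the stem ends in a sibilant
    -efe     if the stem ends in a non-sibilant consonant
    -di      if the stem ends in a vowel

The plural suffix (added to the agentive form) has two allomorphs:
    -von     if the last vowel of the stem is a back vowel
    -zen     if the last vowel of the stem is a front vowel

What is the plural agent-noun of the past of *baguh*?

*baguh*: last vowel = /u/, a rounded vowel → -wow → *baguhwow*.
The past-tense form *baguhwow* — final sound /w/ (a non-sibilant consonant) → -efe → *baguhwowefe*.
Since the last vowel of the agentive form *baguhwowefe* is /e/ (a front vowel), it takes -zen, giving *baguhwowefezen*.

baguhwowefezen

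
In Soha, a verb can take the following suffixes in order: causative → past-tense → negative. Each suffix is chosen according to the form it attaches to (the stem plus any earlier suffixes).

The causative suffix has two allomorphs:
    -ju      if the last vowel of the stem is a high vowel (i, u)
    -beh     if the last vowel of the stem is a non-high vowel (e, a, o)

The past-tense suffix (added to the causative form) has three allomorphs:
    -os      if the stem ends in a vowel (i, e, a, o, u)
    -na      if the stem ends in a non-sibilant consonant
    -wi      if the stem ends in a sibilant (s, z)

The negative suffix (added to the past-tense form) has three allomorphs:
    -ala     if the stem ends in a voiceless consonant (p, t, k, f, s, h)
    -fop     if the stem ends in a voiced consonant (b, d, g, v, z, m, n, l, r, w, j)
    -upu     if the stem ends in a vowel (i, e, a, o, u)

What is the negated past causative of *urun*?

urunjuosala

The last vowel of *urun* is /u/, which is a high vowel, so the causative suffix is -ju, giving *urunju*.
The causative form *urunju* — final sound /u/ (a vowel) → -os → *urunjuos*.
The past-tense form *urunjuos*: final sound = /s/, a voiceless consonant → -ala → *urunjuosala*.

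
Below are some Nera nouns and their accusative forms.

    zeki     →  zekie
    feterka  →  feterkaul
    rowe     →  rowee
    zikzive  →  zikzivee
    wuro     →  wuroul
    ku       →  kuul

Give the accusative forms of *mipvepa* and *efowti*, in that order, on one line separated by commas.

The alternation tracks the last vowel of the stem — -e when the last vowel of the stem is a front vowel (*zeki*, *rowe*, *zikzive*); -ul when the last vowel of the stem is a back vowel (*feterka*, *wuro*, *ku*).
*mipvepa* — last vowel /a/ (a back vowel) → -ul → *mipvepaul*.
Since the last vowel of *efowti* is /i/ (a front vowel), it takes -e, giving *efowtie*.

mipvepaul, efowtie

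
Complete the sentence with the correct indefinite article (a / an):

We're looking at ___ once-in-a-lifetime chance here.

a

The indefinite article is chosen by the initial *sound* of the following word, not its spelling.
*once-in-a-lifetime* begins with the sound /wʌ/ (*once* pronounced with initial /w/) — a consonant sound.
So the article is *a*: We're looking at a once-in-a-lifetime chance here.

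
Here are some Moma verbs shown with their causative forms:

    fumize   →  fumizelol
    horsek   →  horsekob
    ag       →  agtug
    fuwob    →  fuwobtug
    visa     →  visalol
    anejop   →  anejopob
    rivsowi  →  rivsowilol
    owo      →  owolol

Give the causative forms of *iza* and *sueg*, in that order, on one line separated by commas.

izalol, suegtug

The alternation tracks the final sound of the stem — -ob when the stem ends in a voiceless consonant (*horsek*, *anejop*); -tug when the stem ends in a voiced consonant (*ag*, *fuwob*); -lol when the stem ends in a vowel (*fumize*, *visa*, *rivsowi*, *owo*).
*iza* — final sound /a/ (a vowel) → -lol → *izalol*.
*sueg* — final sound /g/ (a voiced consonant) → -tug → *suegtug*.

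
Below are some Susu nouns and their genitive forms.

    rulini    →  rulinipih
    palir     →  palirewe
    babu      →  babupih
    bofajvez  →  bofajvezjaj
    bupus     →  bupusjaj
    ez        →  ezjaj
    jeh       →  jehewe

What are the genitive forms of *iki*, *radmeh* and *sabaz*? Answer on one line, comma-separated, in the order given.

ikipih, radmehewe, sabazjaj

The suffix is conditioned by the final sound: -jaj when the stem ends in a sibilant (*bofajvez*, *bupus*, *ez*); -ewe when the stem ends in a non-sibilant consonant (*palir*, *jeh*); -pih when the stem ends in a vowel (*rulini*, *babu*).
*iki* — final sound /i/ (a vowel) → -pih → *ikipih*.
The final sound of *radmeh* is /h/, which is a non-sibilant consonant, so the suffix is -ewe, giving *radmehewe*.
The final sound of *sabaz* is /z/, which is a sibilant, so the suffix is -jaj, giving *sabazjaj*.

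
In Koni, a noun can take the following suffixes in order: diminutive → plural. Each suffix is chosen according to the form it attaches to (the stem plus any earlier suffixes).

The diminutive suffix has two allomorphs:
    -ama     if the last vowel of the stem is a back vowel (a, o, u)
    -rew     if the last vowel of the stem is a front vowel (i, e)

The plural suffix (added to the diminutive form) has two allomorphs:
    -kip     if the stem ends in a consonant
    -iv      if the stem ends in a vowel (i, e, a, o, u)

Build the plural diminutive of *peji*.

*peji*: last vowel = /i/, a front vowel → -rew → *pejirew*.
The diminutive form *pejirew* — final sound /w/ (a consonant) → -kip → *pejirewkip*.

pejirewkip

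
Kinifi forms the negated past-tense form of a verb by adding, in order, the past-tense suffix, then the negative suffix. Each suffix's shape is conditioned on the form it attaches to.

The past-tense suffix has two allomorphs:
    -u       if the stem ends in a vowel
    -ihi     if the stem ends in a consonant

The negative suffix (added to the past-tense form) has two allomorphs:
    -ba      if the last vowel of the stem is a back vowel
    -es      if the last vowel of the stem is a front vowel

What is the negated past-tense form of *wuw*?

wuwihies

*wuw* — final sound /w/ (a consonant) → -ihi → *wuwihi*.
The past-tense form *wuwihi*: last vowel = /i/, a front vowel → -es → *wuwihies*.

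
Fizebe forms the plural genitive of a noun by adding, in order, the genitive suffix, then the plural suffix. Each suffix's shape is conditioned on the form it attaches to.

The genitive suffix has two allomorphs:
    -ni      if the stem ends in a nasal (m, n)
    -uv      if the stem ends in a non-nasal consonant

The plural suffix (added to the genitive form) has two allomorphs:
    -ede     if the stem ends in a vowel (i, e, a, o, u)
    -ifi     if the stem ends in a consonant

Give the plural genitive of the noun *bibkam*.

bibkamniede

*bibkam*: final consonant = /m/, a nasal → -ni → *bibkamni*.
The final sound of the genitive form *bibkamni* is /i/, which is a vowel, so the plural suffix is -ede, giving *bibkamniede*.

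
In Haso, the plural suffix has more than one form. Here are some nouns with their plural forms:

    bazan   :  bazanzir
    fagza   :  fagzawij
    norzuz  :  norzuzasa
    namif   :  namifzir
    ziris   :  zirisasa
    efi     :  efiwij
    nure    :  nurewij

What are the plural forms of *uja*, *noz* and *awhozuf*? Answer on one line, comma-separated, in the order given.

ujawij, nozasa, awhozufzir

The pattern is sibilance of the final sound: -asa when the stem ends in a sibilant (*norzuz*, *ziris*); -zir when the stem ends in a non-sibilant consonant (*bazan*, *namif*); -wij when the stem ends in a vowel (*fagza*, *efi*, *nure*).
*uja* — final sound /a/ (a vowel) → -wij → *ujawij*.
*noz*: final sound = /z/, a sibilant → -asa → *nozasa*.
*awhozuf* — final sound /f/ (a non-sibilant consonant) → -zir → *awhozufzir*.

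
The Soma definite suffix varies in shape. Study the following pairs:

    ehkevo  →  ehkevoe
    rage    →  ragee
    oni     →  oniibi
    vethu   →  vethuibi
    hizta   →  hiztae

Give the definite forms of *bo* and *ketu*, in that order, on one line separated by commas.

boe, ketuibi

The pattern is height harmony: -ibi when the last vowel of the stem is a high vowel (*oni*, *vethu*); -e when the last vowel of the stem is a non-high vowel (*ehkevo*, *rage*, *hizta*).
*bo*: last vowel = /o/, a non-high vowel → -e → *boe*.
The last vowel of *ketu* is /u/, which is a high vowel, so the suffix is -ibi, giving *ketuibi*.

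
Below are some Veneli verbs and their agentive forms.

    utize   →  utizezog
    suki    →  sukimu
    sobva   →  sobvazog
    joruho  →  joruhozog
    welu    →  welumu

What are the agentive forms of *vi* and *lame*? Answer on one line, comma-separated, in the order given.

The alternation tracks the last vowel of the stem — -mu when the last vowel of the stem is a high vowel (*suki*, *welu*); -zog when the last vowel of the stem is a non-high vowel (*utize*, *sobva*, *joruho*).
The last vowel of *vi* is /i/, which is a high vowel, so the suffix is -mu, giving *vimu*.
The last vowel of *lame* is /e/, which is a non-high vowel, so the suffix is -zog, giving *lamezog*.

vimu, lamezog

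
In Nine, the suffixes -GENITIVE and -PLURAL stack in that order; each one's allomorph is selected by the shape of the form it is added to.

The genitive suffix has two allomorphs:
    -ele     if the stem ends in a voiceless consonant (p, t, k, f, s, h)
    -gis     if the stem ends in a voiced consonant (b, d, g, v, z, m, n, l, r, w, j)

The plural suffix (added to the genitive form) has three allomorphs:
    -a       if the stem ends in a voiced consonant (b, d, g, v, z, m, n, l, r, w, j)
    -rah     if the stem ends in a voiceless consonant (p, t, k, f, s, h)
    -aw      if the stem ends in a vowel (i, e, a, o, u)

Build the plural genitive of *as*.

*as*: final consonant = /s/, voiceless → -ele → *asele*.
Since the final sound of the genitive form *asele* is /e/ (a vowel), it takes -aw, giving *aseleaw*.

aseleaw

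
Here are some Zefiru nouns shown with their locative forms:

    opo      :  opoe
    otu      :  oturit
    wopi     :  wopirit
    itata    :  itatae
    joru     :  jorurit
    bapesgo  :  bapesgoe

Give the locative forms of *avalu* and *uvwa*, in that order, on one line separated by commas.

Looking at the last vowel of each stem: -rit when the last vowel of the stem is a high vowel (*otu*, *wopi*, *joru*); -e when the last vowel of the stem is a non-high vowel (*opo*, *itata*, *bapesgo*).
Since the last vowel of *avalu* is /u/ (a high vowel), it takes -rit, giving *avalurit*.
*uvwa*: last vowel = /a/, a non-high vowel → -e → *uvwae*.

avalurit, uvwae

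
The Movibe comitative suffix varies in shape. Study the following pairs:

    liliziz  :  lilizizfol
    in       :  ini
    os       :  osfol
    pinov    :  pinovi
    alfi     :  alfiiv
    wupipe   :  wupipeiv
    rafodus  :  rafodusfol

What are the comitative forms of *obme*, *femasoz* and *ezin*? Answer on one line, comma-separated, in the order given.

The alternation tracks the final sound of the stem — -fol when the stem ends in a sibilant (*liliziz*, *os*, *rafodus*); -i when the stem ends in a non-sibilant consonant (*in*, *pinov*); -iv when the stem ends in a vowel (*alfi*, *wupipe*).
*obme* — final sound /e/ (a vowel) → -iv → *obmeiv*.
The final sound of *femasoz* is /z/, which is a sibilant, so the suffix is -fol, giving *femasozfol*.
*ezin*: final sound = /n/, a non-sibilant consonant → -i → *ezini*.

obmeiv, femasozfol, ezini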